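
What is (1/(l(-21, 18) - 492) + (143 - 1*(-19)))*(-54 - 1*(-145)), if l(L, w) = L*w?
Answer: 12825449/870 ≈ 14742.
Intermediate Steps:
(1/(l(-21, 18) - 492) + (143 - 1*(-19)))*(-54 - 1*(-145)) = (1/(-21*18 - 492) + (143 - 1*(-19)))*(-54 - 1*(-145)) = (1/(-378 - 492) + (143 + 19))*(-54 + 145) = (1/(-870) + 162)*91 = (-1/870 + 162)*91 = (140939/870)*91 = 12825449/870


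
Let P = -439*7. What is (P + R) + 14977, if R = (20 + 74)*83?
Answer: 19706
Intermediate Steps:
R = 7802 (R = 94*83 = 7802)
P = -3073
(P + R) + 14977 = (-3073 + 7802) + 14977 = 4729 + 14977 = 19706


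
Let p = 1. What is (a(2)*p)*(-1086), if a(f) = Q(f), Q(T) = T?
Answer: -2172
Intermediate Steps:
a(f) = f
(a(2)*p)*(-1086) = (2*1)*(-1086) = 2*(-1086) = -2172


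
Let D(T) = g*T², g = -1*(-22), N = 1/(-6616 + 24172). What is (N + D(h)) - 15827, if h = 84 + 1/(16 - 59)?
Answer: 4522442086933/32461044 ≈ 1.3932e+5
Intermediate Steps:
N = 1/17556 ≈ 5.6961e-5
g = 22
h = 3611/43 (h = 84 + 1/(-43) = 84 - 1/43 = 3611/43 ≈ 83.977)
D(T) = 22*T²
(N + D(h)) - 15827 = (1/17556 + 22*(3611/43)²) - 15827 = (1/17556 + 22*(13039321/1849)) - 15827 = (1/17556 + 286865062/1849) - 15827 = 5036203030321/32461044 - 15827 = 4522442086933/32461044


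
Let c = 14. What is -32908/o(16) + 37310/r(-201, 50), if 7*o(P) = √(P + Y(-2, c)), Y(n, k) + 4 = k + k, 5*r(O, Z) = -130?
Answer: -1435 - 57589*√10/5 ≈ -37858.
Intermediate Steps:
r(O, Z) = -26 (r(O, Z) = (⅕)*(-130) = -26)
Y(n, k) = -4 + 2*k (Y(n, k) = -4 + (k + k) = -4 + 2*k)
o(P) = √(24 + P)/7 (o(P) = √(P + (-4 + 2*14))/7 = √(P + (-4 + 28))/7 = √(P + 24)/7 = √(24 + P)/7)
-32908/o(16) + 37310/r(-201, 50) = -32908*7/√(24 + 16) + 37310/(-26) = -32908*7*√10/20 + 37310*(-1/26) = -32908*7*√10/20 - 1435 = -57589*√10/5 - 1435 = -1435 - 57589*√10/5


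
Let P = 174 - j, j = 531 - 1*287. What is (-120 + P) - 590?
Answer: -780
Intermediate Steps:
j = 244 (j = 531 - 287 = 244)
P = -70 (P = 174 - 1*244 = 174 - 244 = -70)
(-120 + P) - 590 = (-120 - 70) - 590 = -190 - 590 = -780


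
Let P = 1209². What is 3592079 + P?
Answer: 5053760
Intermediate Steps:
P = 1461681
3592079 + P = 3592079 + 1461681 = 5053760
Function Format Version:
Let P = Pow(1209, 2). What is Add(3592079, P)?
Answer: 5053760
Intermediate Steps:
P = 1461681
Add(3592079, P) = Add(3592079, 1461681) = 5053760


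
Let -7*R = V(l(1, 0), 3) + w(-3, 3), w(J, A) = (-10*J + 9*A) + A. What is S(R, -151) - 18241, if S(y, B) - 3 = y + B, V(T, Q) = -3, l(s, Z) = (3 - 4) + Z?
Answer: -128780/7 ≈ -18397.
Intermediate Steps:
l(s, Z) = -1 + Z
w(J, A) = -10*J + 10*A
R = -57/7 (R = -(-3 + (-10*(-3) + 10*3))/7 = -(-3 + (30 + 30))/7 = -(-3 + 60)/7 = -⅐*57 = -57/7 ≈ -8.1429)
S(y, B) = 3 + B + y (S(y, B) = 3 + (y + B) = 3 + (B + y) = 3 + B + y)
S(R, -151) - 18241 = (3 - 151 - 57/7) - 18241 = -1093/7 - 18241 = -128780/7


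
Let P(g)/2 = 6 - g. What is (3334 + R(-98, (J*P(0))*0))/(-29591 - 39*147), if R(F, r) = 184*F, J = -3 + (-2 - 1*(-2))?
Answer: 7349/17662 ≈ 0.41609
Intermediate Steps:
P(g) = 12 - 2*g (P(g) = 2*(6 - g) = 12 - 2*g)
J = -3 (J = -3 + (-2 + 2) = -3 + 0 = -3)
(3334 + R(-98, (J*P(0))*0))/(-29591 - 39*147) = (3334 + 184*(-98))/(-29591 - 39*147) = (3334 - 18032)/(-29591 - 5733) = -14698/(-35324) = -14698*(-1/35324) = 7349/17662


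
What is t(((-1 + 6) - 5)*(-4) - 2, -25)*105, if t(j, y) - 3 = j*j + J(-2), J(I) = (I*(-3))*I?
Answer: -525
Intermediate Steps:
J(I) = -3*I**2 (J(I) = (-3*I)*I = -3*I**2)
t(j, y) = -9 + j**2 (t(j, y) = 3 + (j*j - 3*(-2)**2) = 3 + (j**2 - 3*4) = 3 + (j**2 - 12) = 3 + (-12 + j**2) = -9 + j**2)
t(((-1 + 6) - 5)*(-4) - 2, -25)*105 = (-9 + (((-1 + 6) - 5)*(-4) - 2)**2)*105 = (-9 + ((5 - 5)*(-4) - 2)**2)*105 = (-9 + (0*(-4) - 2)**2)*105 = (-9 + (0 - 2)**2)*105 = (-9 + (-2)**2)*105 = (-9 + 4)*105 = -5*105 = -525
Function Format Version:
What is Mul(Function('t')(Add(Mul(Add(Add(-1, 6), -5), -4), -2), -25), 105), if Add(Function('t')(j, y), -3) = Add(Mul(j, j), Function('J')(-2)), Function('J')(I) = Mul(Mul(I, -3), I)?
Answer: -525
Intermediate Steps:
Function('J')(I) = Mul(-3, Pow(I, 2)) (Function('J')(I) = Mul(Mul(-3, I), I) = Mul(-3, Pow(I, 2)))
Function('t')(j, y) = Add(-9, Pow(j, 2)) (Function('t')(j, y) = Add(3, Add(Mul(j, j), Mul(-3, Pow(-2, 2)))) = Add(3, Add(Pow(j, 2), Mul(-3, 4))) = Add(3, Add(Pow(j, 2), -12)) = Add(3, Add(-12, Pow(j, 2))) = Add(-9, Pow(j, 2)))
Mul(Function('t')(Add(Mul(Add(Add(-1, 6), -5), -4), -2), -25), 105) = Mul(Add(-9, Pow(Add(Mul(Add(Add(-1, 6), -5), -4), -2), 2)), 105) = Mul(Add(-9, Pow(Add(Mul(Add(5, -5), -4), -2), 2)), 105) = Mul(Add(-9, Pow(Add(Mul(0, -4), -2), 2)), 105) = Mul(Add(-9, Pow(Add(0, -2), 2)), 105) = Mul(Add(-9, Pow(-2, 2)), 105) = Mul(Add(-9, 4), 105) = Mul(-5, 105) = -525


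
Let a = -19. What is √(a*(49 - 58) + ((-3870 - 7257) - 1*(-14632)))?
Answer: 2*√919 ≈ 60.630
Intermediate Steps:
√(a*(49 - 58) + ((-3870 - 7257) - 1*(-14632))) = √(-19*(49 - 58) + ((-3870 - 7257) - 1*(-14632))) = √(-19*(-9) + (-11127 + 14632)) = √(171 + 3505) = √3676 = 2*√919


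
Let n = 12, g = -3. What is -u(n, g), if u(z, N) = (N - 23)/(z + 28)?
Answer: 13/20 ≈ 0.65000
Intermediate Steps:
u(z, N) = (-23 + N)/(28 + z)
-u(n, g) = -(-23 - 3)/(28 + 12) = -(-26)/40 = -1*(-13/20) = 13/20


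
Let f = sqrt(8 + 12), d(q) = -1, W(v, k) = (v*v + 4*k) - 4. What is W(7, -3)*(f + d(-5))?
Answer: -33 + 66*sqrt(5) ≈ 114.58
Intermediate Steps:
W(v, k) = -4 + v**2 + 4*k (W(v, k) = (v**2 + 4*k) - 4 = -4 + v**2 + 4*k)
f = 2*sqrt(5) (f = sqrt(20) = 2*sqrt(5) ≈ 4.4721)
W(7, -3)*(f + d(-5)) = (-4 + 7**2 + 4*(-3))*(2*sqrt(5) - 1) = (-4 + 49 - 12)*(-1 + 2*sqrt(5)) = 33*(-1 + 2*sqrt(5)) = -33 + 66*sqrt(5)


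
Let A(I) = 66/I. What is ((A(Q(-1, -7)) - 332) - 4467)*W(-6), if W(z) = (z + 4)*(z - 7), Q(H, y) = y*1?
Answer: -875134/7 ≈ -1.2502e+5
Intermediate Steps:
Q(H, y) = y
W(z) = (-7 + z)*(4 + z) (W(z) = (4 + z)*(-7 + z) = (-7 + z)*(4 + z))
((A(Q(-1, -7)) - 332) - 4467)*W(-6) = ((66/(-7) - 332) - 4467)*(-28 + (-6)² - 3*(-6)) = ((66*(-⅐) - 332) - 4467)*(-28 + 36 + 18) = ((-66/7 - 332) - 4467)*26 = (-2390/7 - 4467)*26 = -33659/7*26 = -875134/7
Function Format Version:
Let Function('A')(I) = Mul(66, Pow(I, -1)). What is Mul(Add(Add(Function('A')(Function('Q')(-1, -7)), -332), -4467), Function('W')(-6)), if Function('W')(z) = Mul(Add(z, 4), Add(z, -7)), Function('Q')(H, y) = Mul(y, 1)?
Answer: Rational(-875134, 7) ≈ -1.2502e+5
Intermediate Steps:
Function('Q')(H, y) = y
Function('W')(z) = Mul(Add(-7, z), Add(4, z)) (Function('W')(z) = Mul(Add(4, z), Add(-7, z)) = Mul(Add(-7, z), Add(4, z)))
Mul(Add(Add(Function('A')(Function('Q')(-1, -7)), -332), -4467), Function('W')(-6)) = Mul(Add(Add(Mul(66, Pow(-7, -1)), -332), -4467), Add(-28, Pow(-6, 2), Mul(-3, -6))) = Mul(Add(Add(Mul(66, Rational(-1, 7)), -332), -4467), Add(-28, 36, 18)) = Mul(Add(Add(Rational(-66, 7), -332), -4467), 26) = Mul(Add(Rational(-2390, 7), -4467), 26) = Mul(Rational(-33659, 7), 26) = Rational(-875134, 7)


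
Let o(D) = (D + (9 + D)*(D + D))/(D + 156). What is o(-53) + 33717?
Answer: 3477462/103 ≈ 33762.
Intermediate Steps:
o(D) = (D + 2*D*(9 + D))/(156 + D) (o(D) = (D + (9 + D)*(2*D))/(156 + D) = (D + 2*D*(9 + D))/(156 + D))
o(-53) + 33717 = -53*(19 + 2*(-53))/(156 - 53) + 33717 = -53*(19 - 106)/103 + 33717 = -53*1/103*(-87) + 33717 = 4611/103 + 33717 = 3477462/103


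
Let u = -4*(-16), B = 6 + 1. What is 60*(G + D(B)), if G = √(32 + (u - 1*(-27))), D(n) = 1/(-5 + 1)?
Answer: -15 + 60*√123 ≈ 650.43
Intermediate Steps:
B = 7
u = 64
D(n) = -¼ (D(n) = 1/(-4) = -¼)
G = √123 (G = √(32 + (64 - 1*(-27))) = √(32 + (64 + 27)) = √(32 + 91) = √123 ≈ 11.091)
60*(G + D(B)) = 60*(√123 - ¼) = 60*(-¼ + √123) = -15 + 60*√123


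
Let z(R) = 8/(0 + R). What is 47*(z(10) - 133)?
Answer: -31067/5 ≈ -6213.4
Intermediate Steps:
z(R) = 8/R
47*(z(10) - 133) = 47*(8/10 - 133) = 47*(8*(⅒) - 133) = 47*(⅘ - 133) = 47*(-661/5) = -31067/5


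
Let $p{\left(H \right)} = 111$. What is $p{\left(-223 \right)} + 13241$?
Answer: $13352$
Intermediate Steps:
$p{\left(-223 \right)} + 13241 = 111 + 13241 = 13352$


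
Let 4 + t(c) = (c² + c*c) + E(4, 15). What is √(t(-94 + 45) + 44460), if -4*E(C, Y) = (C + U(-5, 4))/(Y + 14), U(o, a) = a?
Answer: 96*√4495/29 ≈ 221.94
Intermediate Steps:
E(C, Y) = -(4 + C)/(4*(14 + Y)) (E(C, Y) = -(C + 4)/(4*(Y + 14)) = -(4 + C)/(4*(14 + Y)))
t(c) = -118/29 + 2*c² (t(c) = -4 + ((c² + c*c) + (-4 - 1*4)/(4*(14 + 15))) = -4 + ((c² + c²) + (¼)*(-4 - 4)/29) = -4 + (2*c² + (¼)*(1/29)*(-8)) = -4 + (2*c² - 2/29) = -4 + (-2/29 + 2*c²) = -118/29 + 2*c²)
√(t(-94 + 45) + 44460) = √((-118/29 + 2*(-94 + 45)²) + 44460) = √((-118/29 + 2*(-49)²) + 44460) = √((-118/29 + 2*2401) + 44460) = √((-118/29 + 4802) + 44460) = √(139140/29 + 44460) = √(1428480/29) = 96*√4495/29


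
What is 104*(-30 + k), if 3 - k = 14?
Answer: -4264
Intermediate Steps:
k = -11 (k = 3 - 1*14 = 3 - 14 = -11)
104*(-30 + k) = 104*(-30 - 11) = 104*(-41) = -4264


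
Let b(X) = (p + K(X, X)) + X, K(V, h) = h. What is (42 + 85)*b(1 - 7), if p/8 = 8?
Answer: 6604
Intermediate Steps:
p = 64 (p = 8*8 = 64)
b(X) = 64 + 2*X (b(X) = (64 + X) + X = 64 + 2*X)
(42 + 85)*b(1 - 7) = (42 + 85)*(64 + 2*(1 - 7)) = 127*(64 + 2*(-6)) = 127*(64 - 12) = 127*52 = 6604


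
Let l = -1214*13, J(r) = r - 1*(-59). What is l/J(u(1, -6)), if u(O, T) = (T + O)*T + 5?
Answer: -7891/47 ≈ -167.89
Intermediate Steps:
u(O, T) = 5 + T*(O + T) (u(O, T) = (O + T)*T + 5 = T*(O + T) + 5 = 5 + T*(O + T))
J(r) = 59 + r (J(r) = r + 59 = 59 + r)
l = -15782
l/J(u(1, -6)) = -15782/(59 + (5 + (-6)**2 + 1*(-6))) = -15782/(59 + (5 + 36 - 6)) = -15782/(59 + 35) = -15782/94 = -15782*1/94 = -7891/47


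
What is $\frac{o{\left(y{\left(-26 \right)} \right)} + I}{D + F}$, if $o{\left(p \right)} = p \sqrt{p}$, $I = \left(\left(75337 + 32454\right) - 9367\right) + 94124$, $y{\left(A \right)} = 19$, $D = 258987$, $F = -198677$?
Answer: $\frac{2602}{815} + \frac{19 \sqrt{19}}{60310} \approx 3.194$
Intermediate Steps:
$I = 192548$ ($I = \left(107791 - 9367\right) + 94124 = 98424 + 94124 = 192548$)
$o{\left(p \right)} = p^{\frac{3}{2}}$
$\frac{o{\left(y{\left(-26 \right)} \right)} + I}{D + F} = \frac{19^{\frac{3}{2}} + 192548}{258987 - 198677} = \frac{19 \sqrt{19} + 192548}{60310} = \left(192548 + 19 \sqrt{19}\right) \frac{1}{60310} = \frac{2602}{815} + \frac{19 \sqrt{19}}{60310}$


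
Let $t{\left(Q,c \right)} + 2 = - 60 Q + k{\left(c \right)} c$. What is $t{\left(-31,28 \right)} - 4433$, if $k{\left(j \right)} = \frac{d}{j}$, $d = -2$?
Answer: $-2577$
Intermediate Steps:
$k{\left(j \right)} = - \frac{2}{j}$
$t{\left(Q,c \right)} = -4 - 60 Q$ ($t{\left(Q,c \right)} = -2 - \left(60 Q - - \frac{2}{c} c\right) = -2 - \left(2 + 60 Q\right) = -4 - 60 Q$)
$t{\left(-31,28 \right)} - 4433 = \left(-4 - -1860\right) - 4433 = \left(-4 + 1860\right) - 4433 = 1856 - 4433 = -2577$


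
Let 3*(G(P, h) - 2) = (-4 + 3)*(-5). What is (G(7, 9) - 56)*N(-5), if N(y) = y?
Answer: 785/3 ≈ 261.67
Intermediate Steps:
G(P, h) = 11/3 (G(P, h) = 2 + ((-4 + 3)*(-5))/3 = 2 + (-1*(-5))/3 = 2 + (⅓)*5 = 2 + 5/3 = 11/3)
(G(7, 9) - 56)*N(-5) = (11/3 - 56)*(-5) = -157/3*(-5) = 785/3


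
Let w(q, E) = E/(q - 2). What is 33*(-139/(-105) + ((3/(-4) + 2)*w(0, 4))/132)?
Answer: 12057/280 ≈ 43.061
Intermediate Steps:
w(q, E) = E/(-2 + q)
33*(-139/(-105) + ((3/(-4) + 2)*w(0, 4))/132) = 33*(-139/(-105) + ((3/(-4) + 2)*(4/(-2 + 0)))/132) = 33*(-139*(-1/105) + ((3*(-¼) + 2)*(4/(-2)))*(1/132)) = 33*(139/105 + ((-¾ + 2)*(4*(-½)))*(1/132)) = 33*(139/105 + ((5/4)*(-2))*(1/132)) = 33*(139/105 - 5/2*1/132) = 33*(139/105 - 5/264) = 33*(4019/3080) = 12057/280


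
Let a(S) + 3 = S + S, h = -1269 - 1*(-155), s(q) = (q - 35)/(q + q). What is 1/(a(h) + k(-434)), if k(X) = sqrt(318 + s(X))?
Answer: -276644/617153265 - 2*sqrt(1224469)/617153265 ≈ -0.00045184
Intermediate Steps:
s(q) = (-35 + q)/(2*q) (s(q) = (-35 + q)/((2*q)) = (-35 + q)*(1/(2*q)) = (-35 + q)/(2*q))
h = -1114 (h = -1269 + 155 = -1114)
a(S) = -3 + 2*S (a(S) = -3 + (S + S) = -3 + 2*S)
k(X) = sqrt(318 + (-35 + X)/(2*X))
1/(a(h) + k(-434)) = 1/((-3 + 2*(-1114)) + sqrt(1274 - 70/(-434))/2) = 1/((-3 - 2228) + sqrt(1274 - 70*(-1/434))/2) = 1/(-2231 + sqrt(1274 + 5/31)/2) = 1/(-2231 + sqrt(39499/31)/2) = 1/(-2231 + (sqrt(1224469)/31)/2) = 1/(-2231 + sqrt(1224469)/62)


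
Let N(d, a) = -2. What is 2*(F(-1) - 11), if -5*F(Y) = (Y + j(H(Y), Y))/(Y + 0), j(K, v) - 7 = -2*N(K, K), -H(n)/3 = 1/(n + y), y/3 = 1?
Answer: -18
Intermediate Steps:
y = 3 (y = 3*1 = 3)
H(n) = -3/(3 + n) (H(n) = -3/(n + 3) = -3/(3 + n))
j(K, v) = 11 (j(K, v) = 7 - 2*(-2) = 7 + 4 = 11)
F(Y) = -(11 + Y)/(5*Y) (F(Y) = -(Y + 11)/(5*(Y + 0)) = -(11 + Y)/(5*Y))
2*(F(-1) - 11) = 2*((⅕)*(-11 - 1*(-1))/(-1) - 11) = 2*((⅕)*(-1)*(-11 + 1) - 11) = 2*((⅕)*(-1)*(-10) - 11) = 2*(2 - 11) = 2*(-9) = -18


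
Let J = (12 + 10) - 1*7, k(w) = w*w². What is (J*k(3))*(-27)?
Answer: -10935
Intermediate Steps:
k(w) = w³
J = 15 (J = 22 - 7 = 15)
(J*k(3))*(-27) = (15*3³)*(-27) = (15*27)*(-27) = 405*(-27) = -10935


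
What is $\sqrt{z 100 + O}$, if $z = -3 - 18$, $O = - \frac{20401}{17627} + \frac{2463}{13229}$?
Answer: $\frac{2 i \sqrt{28560838124789859431}}{233187583} \approx 45.836 i$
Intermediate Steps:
$O = - \frac{226469528}{233187583}$ ($O = \left(-20401\right) \frac{1}{17627} + 2463 \cdot \frac{1}{13229} = - \frac{20401}{17627} + \frac{2463}{13229} = - \frac{226469528}{233187583} \approx -0.97119$)
$z = -21$ ($z = -3 - 18 = -21$)
$\sqrt{z 100 + O} = \sqrt{\left(-21\right) 100 - \frac{226469528}{233187583}} = \sqrt{-2100 - \frac{226469528}{233187583}} = \sqrt{- \frac{489920393828}{233187583}} = \frac{2 i \sqrt{28560838124789859431}}{233187583}$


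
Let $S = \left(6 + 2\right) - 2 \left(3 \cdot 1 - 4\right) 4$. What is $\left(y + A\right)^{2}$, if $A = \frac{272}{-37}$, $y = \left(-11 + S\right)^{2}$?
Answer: $\frac{10745602921}{1369} \approx 7.8492 \cdot 10^{6}$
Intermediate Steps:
$S = 64$ ($S = 8 - 2 \left(3 - 4\right) 4 = 8 \left(-2\right) \left(-1\right) 4 = 8 \cdot 2 \cdot 4 = 8 \cdot 8 = 64$)
$y = 2809$ ($y = \left(-11 + 64\right)^{2} = 53^{2} = 2809$)
$A = - \frac{272}{37}$ ($A = 272 \left(- \frac{1}{37}\right) = - \frac{272}{37} \approx -7.3513$)
$\left(y + A\right)^{2} = \left(2809 - \frac{272}{37}\right)^{2} = \left(\frac{103661}{37}\right)^{2} = \frac{10745602921}{1369}$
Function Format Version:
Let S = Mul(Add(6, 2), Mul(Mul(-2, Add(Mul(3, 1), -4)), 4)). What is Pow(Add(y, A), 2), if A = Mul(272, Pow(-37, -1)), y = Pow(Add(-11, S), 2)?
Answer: Rational(10745602921, 1369) ≈ 7.8492e+6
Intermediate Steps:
S = 64 (S = Mul(8, Mul(Mul(-2, Add(3, -4)), 4)) = Mul(8, Mul(Mul(-2, -1), 4)) = Mul(8, Mul(2, 4)) = Mul(8, 8) = 64)
y = 2809 (y = Pow(Add(-11, 64), 2) = Pow(53, 2) = 2809)
A = Rational(-272, 37) (A = Mul(272, Rational(-1, 37)) = Rational(-272, 37) ≈ -7.3513)
Pow(Add(y, A), 2) = Pow(Add(2809, Rational(-272, 37)), 2) = Pow(Rational(103661, 37), 2) = Rational(10745602921, 1369)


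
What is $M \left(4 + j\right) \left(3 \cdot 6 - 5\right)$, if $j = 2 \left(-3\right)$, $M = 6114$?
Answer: $-158964$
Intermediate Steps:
$j = -6$
$M \left(4 + j\right) \left(3 \cdot 6 - 5\right) = 6114 \left(4 - 6\right) \left(3 \cdot 6 - 5\right) = 6114 \left(- 2 \left(18 - 5\right)\right) = 6114 \left(\left(-2\right) 13\right) = 6114 \left(-26\right) = -158964$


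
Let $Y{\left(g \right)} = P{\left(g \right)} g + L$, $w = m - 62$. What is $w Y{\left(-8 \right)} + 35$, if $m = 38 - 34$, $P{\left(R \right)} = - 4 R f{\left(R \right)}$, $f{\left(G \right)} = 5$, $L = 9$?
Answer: $73753$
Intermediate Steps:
$P{\left(R \right)} = - 20 R$ ($P{\left(R \right)} = - 4 R 5 = - 20 R$)
$m = 4$
$w = -58$ ($w = 4 - 62 = -58$)
$Y{\left(g \right)} = 9 - 20 g^{2}$ ($Y{\left(g \right)} = - 20 g g + 9 = - 20 g^{2} + 9 = 9 - 20 g^{2}$)
$w Y{\left(-8 \right)} + 35 = - 58 \left(9 - 20 \left(-8\right)^{2}\right) + 35 = - 58 \left(9 - 1280\right) + 35 = \left(-58\right) \left(-1271\right) + 35 = 73718 + 35 = 73753$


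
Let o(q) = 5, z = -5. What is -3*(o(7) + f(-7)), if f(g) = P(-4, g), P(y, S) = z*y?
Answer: -75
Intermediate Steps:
P(y, S) = -5*y
f(g) = 20 (f(g) = -5*(-4) = 20)
-3*(o(7) + f(-7)) = -3*(5 + 20) = -3*25 = -75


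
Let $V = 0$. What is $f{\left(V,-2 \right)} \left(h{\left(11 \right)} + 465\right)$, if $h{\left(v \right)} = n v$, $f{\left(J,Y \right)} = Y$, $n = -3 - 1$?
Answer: $-842$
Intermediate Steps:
$n = -4$ ($n = -3 - 1 = -4$)
$h{\left(v \right)} = - 4 v$
$f{\left(V,-2 \right)} \left(h{\left(11 \right)} + 465\right) = - 2 \left(\left(-4\right) 11 + 465\right) = - 2 \left(-44 + 465\right) = \left(-2\right) 421 = -842$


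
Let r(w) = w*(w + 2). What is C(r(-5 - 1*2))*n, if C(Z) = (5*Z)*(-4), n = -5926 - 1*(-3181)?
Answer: 1921500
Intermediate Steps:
r(w) = w*(2 + w)
n = -2745 (n = -5926 + 3181 = -2745)
C(Z) = -20*Z
C(r(-5 - 1*2))*n = -20*(-5 - 1*2)*(2 + (-5 - 1*2))*(-2745) = -20*(-5 - 2)*(2 + (-5 - 2))*(-2745) = -(-140)*(2 - 7)*(-2745) = -(-140)*(-5)*(-2745) = -20*35*(-2745) = -700*(-2745) = 1921500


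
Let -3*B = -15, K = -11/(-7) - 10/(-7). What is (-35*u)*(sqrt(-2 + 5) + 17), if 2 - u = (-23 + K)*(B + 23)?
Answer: -334390 - 19670*sqrt(3) ≈ -3.6846e+5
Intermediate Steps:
K = 3 (K = -11*(-1/7) - 10*(-1/7) = 11/7 + 10/7 = 3)
B = 5 (B = -1/3*(-15) = 5)
u = 562 (u = 2 - (-23 + 3)*(5 + 23) = 2 - (-20)*28 = 2 - 1*(-560) = 2 + 560 = 562)
(-35*u)*(sqrt(-2 + 5) + 17) = (-35*562)*(sqrt(-2 + 5) + 17) = -19670*(sqrt(3) + 17) = -19670*(17 + sqrt(3)) = -334390 - 19670*sqrt(3)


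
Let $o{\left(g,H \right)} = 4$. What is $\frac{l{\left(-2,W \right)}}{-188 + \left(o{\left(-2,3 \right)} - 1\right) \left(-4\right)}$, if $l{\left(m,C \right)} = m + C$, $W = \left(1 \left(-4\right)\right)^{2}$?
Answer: $- \frac{7}{100} \approx -0.07$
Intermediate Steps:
$W = 16$ ($W = \left(-4\right)^{2} = 16$)
$l{\left(m,C \right)} = C + m$
$\frac{l{\left(-2,W \right)}}{-188 + \left(o{\left(-2,3 \right)} - 1\right) \left(-4\right)} = \frac{16 - 2}{-188 + \left(4 - 1\right) \left(-4\right)} = \frac{1}{-188 + 3 \left(-4\right)} 14 = \frac{1}{-188 - 12} \cdot 14 = \frac{1}{-200} \cdot 14 = \left(- \frac{1}{200}\right) 14 = - \frac{7}{100}$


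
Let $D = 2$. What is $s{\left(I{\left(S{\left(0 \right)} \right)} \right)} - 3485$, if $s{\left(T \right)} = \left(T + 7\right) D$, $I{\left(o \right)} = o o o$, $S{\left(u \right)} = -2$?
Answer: $-3487$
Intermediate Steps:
$I{\left(o \right)} = o^{3}$ ($I{\left(o \right)} = o^{2} o = o^{3}$)
$s{\left(T \right)} = 14 + 2 T$ ($s{\left(T \right)} = \left(T + 7\right) 2 = \left(7 + T\right) 2 = 14 + 2 T$)
$s{\left(I{\left(S{\left(0 \right)} \right)} \right)} - 3485 = \left(14 + 2 \left(-2\right)^{3}\right) - 3485 = \left(14 + 2 \left(-8\right)\right) - 3485 = \left(14 - 16\right) - 3485 = -2 - 3485 = -3487$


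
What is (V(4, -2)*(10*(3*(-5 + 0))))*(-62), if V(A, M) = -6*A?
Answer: -223200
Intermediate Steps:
(V(4, -2)*(10*(3*(-5 + 0))))*(-62) = ((-6*4)*(10*(3*(-5 + 0))))*(-62) = -240*3*(-5)*(-62) = -240*(-15)*(-62) = -24*(-150)*(-62) = 3600*(-62) = -223200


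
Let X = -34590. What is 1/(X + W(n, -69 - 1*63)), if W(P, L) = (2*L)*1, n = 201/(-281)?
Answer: -1/34854 ≈ -2.8691e-5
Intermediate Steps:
n = -201/281 (n = 201*(-1/281) = -201/281 ≈ -0.71530)
W(P, L) = 2*L
1/(X + W(n, -69 - 1*63)) = 1/(-34590 + 2*(-69 - 1*63)) = 1/(-34590 + 2*(-69 - 63)) = 1/(-34590 + 2*(-132)) = 1/(-34590 - 264) = 1/(-34854) = -1/34854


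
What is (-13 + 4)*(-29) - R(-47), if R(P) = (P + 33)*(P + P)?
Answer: -1055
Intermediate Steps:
R(P) = 2*P*(33 + P) (R(P) = (33 + P)*(2*P) = 2*P*(33 + P))
(-13 + 4)*(-29) - R(-47) = (-13 + 4)*(-29) - 2*(-47)*(33 - 47) = -9*(-29) - 2*(-47)*(-14) = 261 - 1*1316 = 261 - 1316 = -1055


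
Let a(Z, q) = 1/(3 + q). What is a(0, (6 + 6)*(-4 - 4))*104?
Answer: -104/93 ≈ -1.1183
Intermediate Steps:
a(0, (6 + 6)*(-4 - 4))*104 = 104/(3 + (6 + 6)*(-4 - 4)) = 104/(3 + 12*(-8)) = 104/(3 - 96) = 104/(-93) = -1/93*104 = -104/93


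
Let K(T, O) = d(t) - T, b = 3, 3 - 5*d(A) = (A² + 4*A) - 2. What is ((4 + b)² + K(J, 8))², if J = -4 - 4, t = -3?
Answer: 85849/25 ≈ 3434.0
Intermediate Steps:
d(A) = 1 - 4*A/5 - A²/5 (d(A) = ⅗ - ((A² + 4*A) - 2)/5 = ⅗ - (-2 + A² + 4*A)/5 = ⅗ + (⅖ - 4*A/5 - A²/5) = 1 - 4*A/5 - A²/5)
J = -8
K(T, O) = 8/5 - T (K(T, O) = (1 - ⅘*(-3) - ⅕*(-3)²) - T = (1 + 12/5 - ⅕*9) - T = (1 + 12/5 - 9/5) - T = 8/5 - T)
((4 + b)² + K(J, 8))² = ((4 + 3)² + (8/5 - 1*(-8)))² = (7² + (8/5 + 8))² = (49 + 48/5)² = (293/5)² = 85849/25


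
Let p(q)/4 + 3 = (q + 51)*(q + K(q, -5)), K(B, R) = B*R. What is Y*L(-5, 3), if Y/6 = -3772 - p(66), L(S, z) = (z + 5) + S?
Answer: 2156256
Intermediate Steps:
p(q) = -12 - 16*q*(51 + q) (p(q) = -12 + 4*((q + 51)*(q + q*(-5))) = -12 + 4*((51 + q)*(q - 5*q)) = -12 + 4*((51 + q)*(-4*q)) = -12 + 4*(-4*q*(51 + q)) = -12 - 16*q*(51 + q))
L(S, z) = 5 + S + z (L(S, z) = (5 + z) + S = 5 + S + z)
Y = 718752 (Y = 6*(-3772 - (-12 - 816*66 - 16*66**2)) = 6*(-3772 - (-12 - 53856 - 16*4356)) = 6*(-3772 - (-12 - 53856 - 69696)) = 6*(-3772 - 1*(-123564)) = 6*(-3772 + 123564) = 6*119792 = 718752)
Y*L(-5, 3) = 718752*(5 - 5 + 3) = 718752*3 = 2156256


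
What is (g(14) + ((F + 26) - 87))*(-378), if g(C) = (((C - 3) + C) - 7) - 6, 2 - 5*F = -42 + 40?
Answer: 91098/5 ≈ 18220.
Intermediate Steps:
F = 4/5 (F = 2/5 - (-42 + 40)/5 = 2/5 - 1/5*(-2) = 2/5 + 2/5 = 4/5 ≈ 0.80000)
g(C) = -16 + 2*C (g(C) = (((-3 + C) + C) - 7) - 6 = ((-3 + 2*C) - 7) - 6 = (-10 + 2*C) - 6 = -16 + 2*C)
(g(14) + ((F + 26) - 87))*(-378) = ((-16 + 2*14) + ((4/5 + 26) - 87))*(-378) = ((-16 + 28) + (134/5 - 87))*(-378) = (12 - 301/5)*(-378) = -241/5*(-378) = 91098/5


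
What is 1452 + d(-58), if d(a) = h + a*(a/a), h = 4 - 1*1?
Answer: 1397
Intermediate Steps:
h = 3 (h = 4 - 1 = 3)
d(a) = 3 + a (d(a) = 3 + a*(a/a) = 3 + a*1 = 3 + a)
1452 + d(-58) = 1452 + (3 - 58) = 1452 - 55 = 1397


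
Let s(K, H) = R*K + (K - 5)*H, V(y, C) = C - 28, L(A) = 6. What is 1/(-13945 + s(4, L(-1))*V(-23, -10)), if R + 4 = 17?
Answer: -1/15693 ≈ -6.3723e-5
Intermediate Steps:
R = 13 (R = -4 + 17 = 13)
V(y, C) = -28 + C
s(K, H) = 13*K + H*(-5 + K) (s(K, H) = 13*K + (K - 5)*H = 13*K + (-5 + K)*H = 13*K + H*(-5 + K))
1/(-13945 + s(4, L(-1))*V(-23, -10)) = 1/(-13945 + (-5*6 + 13*4 + 6*4)*(-28 - 10)) = 1/(-13945 + (-30 + 52 + 24)*(-38)) = 1/(-13945 + 46*(-38)) = 1/(-13945 - 1748) = 1/(-15693) = -1/15693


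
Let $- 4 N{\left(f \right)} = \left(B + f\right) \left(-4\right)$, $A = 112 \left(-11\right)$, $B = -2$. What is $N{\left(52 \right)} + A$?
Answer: $-1182$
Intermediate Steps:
$A = -1232$
$N{\left(f \right)} = -2 + f$ ($N{\left(f \right)} = - \frac{\left(-2 + f\right) \left(-4\right)}{4} = - \frac{8 - 4 f}{4} = -2 + f$)
$N{\left(52 \right)} + A = \left(-2 + 52\right) - 1232 = 50 - 1232 = -1182$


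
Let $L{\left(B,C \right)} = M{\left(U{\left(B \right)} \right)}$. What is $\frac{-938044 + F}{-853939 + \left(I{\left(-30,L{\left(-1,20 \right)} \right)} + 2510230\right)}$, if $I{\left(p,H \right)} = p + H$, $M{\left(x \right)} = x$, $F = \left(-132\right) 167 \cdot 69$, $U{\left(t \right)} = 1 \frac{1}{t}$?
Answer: $- \frac{122954}{82813} \approx -1.4847$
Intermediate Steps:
$U{\left(t \right)} = \frac{1}{t}$
$F = -1521036$ ($F = \left(-22044\right) 69 = -1521036$)
$L{\left(B,C \right)} = \frac{1}{B}$
$I{\left(p,H \right)} = H + p$
$\frac{-938044 + F}{-853939 + \left(I{\left(-30,L{\left(-1,20 \right)} \right)} + 2510230\right)} = \frac{-938044 - 1521036}{-853939 + \left(\left(\frac{1}{-1} - 30\right) + 2510230\right)} = - \frac{2459080}{-853939 + \left(\left(-1 - 30\right) + 2510230\right)} = - \frac{2459080}{-853939 + \left(-31 + 2510230\right)} = - \frac{2459080}{-853939 + 2510199} = - \frac{2459080}{1656260} = \left(-2459080\right) \frac{1}{1656260} = - \frac{122954}{82813}$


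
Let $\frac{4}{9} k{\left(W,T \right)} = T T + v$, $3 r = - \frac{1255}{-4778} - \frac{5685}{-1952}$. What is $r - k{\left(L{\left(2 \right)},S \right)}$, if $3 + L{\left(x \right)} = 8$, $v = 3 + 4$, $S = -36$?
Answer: $- \frac{41000329247}{13989984} \approx -2930.7$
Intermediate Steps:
$v = 7$
$L{\left(x \right)} = 5$ ($L{\left(x \right)} = -3 + 8 = 5$)
$r = \frac{14806345}{13989984}$ ($r = \frac{- \frac{1255}{-4778} - \frac{5685}{-1952}}{3} = \frac{\left(-1255\right) \left(- \frac{1}{4778}\right) - - \frac{5685}{1952}}{3} = \frac{\frac{1255}{4778} + \frac{5685}{1952}}{3} = \frac{1}{3} \cdot \frac{14806345}{4663328} = \frac{14806345}{13989984} \approx 1.0584$)
$k{\left(W,T \right)} = \frac{63}{4} + \frac{9 T^{2}}{4}$ ($k{\left(W,T \right)} = \frac{9 \left(T T + 7\right)}{4} = \frac{9 \left(T^{2} + 7\right)}{4} = \frac{9 \left(7 + T^{2}\right)}{4} = \frac{63}{4} + \frac{9 T^{2}}{4}$)
$r - k{\left(L{\left(2 \right)},S \right)} = \frac{14806345}{13989984} - \left(\frac{63}{4} + \frac{9 \left(-36\right)^{2}}{4}\right) = \frac{14806345}{13989984} - \left(\frac{63}{4} + \frac{9}{4} \cdot 1296\right) = \frac{14806345}{13989984} - \left(\frac{63}{4} + 2916\right) = \frac{14806345}{13989984} - \frac{11727}{4} = - \frac{41000329247}{13989984}$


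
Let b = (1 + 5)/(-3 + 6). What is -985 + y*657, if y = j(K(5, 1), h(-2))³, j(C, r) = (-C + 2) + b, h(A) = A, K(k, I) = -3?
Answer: 224366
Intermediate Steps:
b = 2 (b = 6/3 = 6*(⅓) = 2)
j(C, r) = 4 - C (j(C, r) = (-C + 2) + 2 = (2 - C) + 2 = 4 - C)
y = 343 (y = (4 - 1*(-3))³ = (4 + 3)³ = 7³ = 343)
-985 + y*657 = -985 + 343*657 = -985 + 225351 = 224366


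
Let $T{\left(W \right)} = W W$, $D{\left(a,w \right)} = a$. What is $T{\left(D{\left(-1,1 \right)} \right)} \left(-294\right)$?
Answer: $-294$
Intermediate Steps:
$T{\left(W \right)} = W^{2}$
$T{\left(D{\left(-1,1 \right)} \right)} \left(-294\right) = \left(-1\right)^{2} \left(-294\right) = 1 \left(-294\right) = -294$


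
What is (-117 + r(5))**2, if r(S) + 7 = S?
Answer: 14161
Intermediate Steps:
r(S) = -7 + S
(-117 + r(5))**2 = (-117 + (-7 + 5))**2 = (-117 - 2)**2 = (-119)**2 = 14161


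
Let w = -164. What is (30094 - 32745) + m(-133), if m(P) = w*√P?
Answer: -2651 - 164*I*√133 ≈ -2651.0 - 1891.3*I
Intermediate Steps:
m(P) = -164*√P
(30094 - 32745) + m(-133) = (30094 - 32745) - 164*I*√133 = -2651 - 164*I*√133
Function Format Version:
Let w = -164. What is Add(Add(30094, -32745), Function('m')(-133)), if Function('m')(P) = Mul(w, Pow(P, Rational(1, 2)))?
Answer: Add(-2651, Mul(-164, I, Pow(133, Rational(1, 2)))) ≈ Add(-2651.0, Mul(-1891.3, I))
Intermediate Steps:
Function('m')(P) = Mul(-164, Pow(P, Rational(1, 2)))
Add(Add(30094, -32745), Function('m')(-133)) = Add(Add(30094, -32745), Mul(-164, Pow(-133, Rational(1, 2)))) = Add(-2651, Mul(-164, Mul(I, Pow(133, Rational(1, 2))))) = Add(-2651, Mul(-164, I, Pow(133, Rational(1, 2))))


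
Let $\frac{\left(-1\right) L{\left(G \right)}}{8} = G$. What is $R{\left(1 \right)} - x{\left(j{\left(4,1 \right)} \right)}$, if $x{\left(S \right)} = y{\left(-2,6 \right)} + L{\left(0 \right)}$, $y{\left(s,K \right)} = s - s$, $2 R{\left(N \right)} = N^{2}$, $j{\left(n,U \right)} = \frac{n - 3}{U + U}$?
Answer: $\frac{1}{2} \approx 0.5$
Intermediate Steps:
$L{\left(G \right)} = - 8 G$
$j{\left(n,U \right)} = \frac{-3 + n}{2 U}$
$R{\left(N \right)} = \frac{N^{2}}{2}$
$y{\left(s,K \right)} = 0$
$x{\left(S \right)} = 0$ ($x{\left(S \right)} = 0 - 0 = 0 + 0 = 0$)
$R{\left(1 \right)} - x{\left(j{\left(4,1 \right)} \right)} = \frac{1^{2}}{2} - 0 = \frac{1}{2} \cdot 1 + 0 = \frac{1}{2} + 0 = \frac{1}{2}$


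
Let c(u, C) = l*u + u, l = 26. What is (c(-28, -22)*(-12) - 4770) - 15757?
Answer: -11455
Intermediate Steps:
c(u, C) = 27*u (c(u, C) = 26*u + u = 27*u)
(c(-28, -22)*(-12) - 4770) - 15757 = ((27*(-28))*(-12) - 4770) - 15757 = (-756*(-12) - 4770) - 15757 = (9072 - 4770) - 15757 = 4302 - 15757 = -11455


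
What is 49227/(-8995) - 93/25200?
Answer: -1688921/308400 ≈ -5.4764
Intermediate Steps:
49227/(-8995) - 93/25200 = 49227*(-1/8995) - 93*1/25200 = -49227/8995 - 31/8400 = -1688921/308400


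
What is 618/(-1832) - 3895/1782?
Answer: -2059229/816156 ≈ -2.5231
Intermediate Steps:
618/(-1832) - 3895/1782 = 618*(-1/1832) - 3895*1/1782 = -309/916 - 3895/1782 = -2059229/816156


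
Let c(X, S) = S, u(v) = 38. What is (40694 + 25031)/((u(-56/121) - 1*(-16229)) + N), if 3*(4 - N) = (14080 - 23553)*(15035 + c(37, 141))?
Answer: 197175/143811061 ≈ 0.0013711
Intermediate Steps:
N = 143762260/3 (N = 4 - (14080 - 23553)*(15035 + 141)/3 = 4 - (-9473)*15176/3 = 4 - ⅓*(-143762248) = 4 + 143762248/3 = 143762260/3 ≈ 4.7921e+7)
(40694 + 25031)/((u(-56/121) - 1*(-16229)) + N) = (40694 + 25031)/((38 - 1*(-16229)) + 143762260/3) = 65725/((38 + 16229) + 143762260/3) = 65725/(16267 + 143762260/3) = 65725/(143811061/3) = 65725*(3/143811061) = 197175/143811061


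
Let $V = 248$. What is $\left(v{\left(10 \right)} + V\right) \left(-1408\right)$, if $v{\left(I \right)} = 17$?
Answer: $-373120$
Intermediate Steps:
$\left(v{\left(10 \right)} + V\right) \left(-1408\right) = \left(17 + 248\right) \left(-1408\right) = 265 \left(-1408\right) = -373120$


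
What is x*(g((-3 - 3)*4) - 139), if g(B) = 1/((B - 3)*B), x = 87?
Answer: -2612059/216 ≈ -12093.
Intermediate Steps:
g(B) = 1/(B*(-3 + B)) (g(B) = 1/((-3 + B)*B) = 1/(B*(-3 + B)))
x*(g((-3 - 3)*4) - 139) = 87*(1/((((-3 - 3)*4))*(-3 + (-3 - 3)*4)) - 139) = 87*(1/(((-6*4))*(-3 - 6*4)) - 139) = 87*(1/((-24)*(-3 - 24)) - 139) = 87*(-1/24/(-27) - 139) = 87*(-1/24*(-1/27) - 139) = 87*(1/648 - 139) = 87*(-90071/648) = -2612059/216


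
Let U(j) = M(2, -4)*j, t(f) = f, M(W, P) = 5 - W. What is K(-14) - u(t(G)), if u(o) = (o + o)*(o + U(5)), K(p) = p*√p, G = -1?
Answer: 28 - 14*I*√14 ≈ 28.0 - 52.383*I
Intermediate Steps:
K(p) = p^(3/2)
U(j) = 3*j (U(j) = (5 - 1*2)*j = (5 - 2)*j = 3*j)
u(o) = 2*o*(15 + o) (u(o) = (o + o)*(o + 3*5) = (2*o)*(o + 15) = (2*o)*(15 + o) = 2*o*(15 + o))
K(-14) - u(t(G)) = (-14)^(3/2) - 2*(-1)*(15 - 1) = -14*I*√14 - 2*(-1)*14 = -14*I*√14 - 1*(-28) = -14*I*√14 + 28 = 28 - 14*I*√14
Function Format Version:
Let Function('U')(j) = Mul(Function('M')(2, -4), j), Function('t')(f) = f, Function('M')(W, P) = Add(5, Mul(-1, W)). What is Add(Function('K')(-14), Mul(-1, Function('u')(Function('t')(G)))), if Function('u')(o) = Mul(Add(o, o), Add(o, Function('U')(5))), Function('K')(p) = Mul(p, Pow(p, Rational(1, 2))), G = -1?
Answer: Add(28, Mul(-14, I, Pow(14, Rational(1, 2)))) ≈ Add(28.000, Mul(-52.383, I))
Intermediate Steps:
Function('K')(p) = Pow(p, Rational(3, 2))
Function('U')(j) = Mul(3, j) (Function('U')(j) = Mul(Add(5, Mul(-1, 2)), j) = Mul(Add(5, -2), j) = Mul(3, j))
Function('u')(o) = Mul(2, o, Add(15, o)) (Function('u')(o) = Mul(Add(o, o), Add(o, Mul(3, 5))) = Mul(Mul(2, o), Add(o, 15)) = Mul(Mul(2, o), Add(15, o)) = Mul(2, o, Add(15, o)))
Add(Function('K')(-14), Mul(-1, Function('u')(Function('t')(G)))) = Add(Pow(-14, Rational(3, 2)), Mul(-1, Mul(2, -1, Add(15, -1)))) = Add(Mul(-14, I, Pow(14, Rational(1, 2))), Mul(-1, Mul(2, -1, 14))) = Add(Mul(-14, I, Pow(14, Rational(1, 2))), Mul(-1, -28)) = Add(Mul(-14, I, Pow(14, Rational(1, 2))), 28) = Add(28, Mul(-14, I, Pow(14, Rational(1, 2))))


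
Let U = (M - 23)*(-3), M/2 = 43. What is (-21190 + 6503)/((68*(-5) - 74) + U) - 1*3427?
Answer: -2051794/603 ≈ -3402.6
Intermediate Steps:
M = 86 (M = 2*43 = 86)
U = -189 (U = (86 - 23)*(-3) = 63*(-3) = -189)
(-21190 + 6503)/((68*(-5) - 74) + U) - 1*3427 = (-21190 + 6503)/((68*(-5) - 74) - 189) - 1*3427 = -14687/((-340 - 74) - 189) - 3427 = -14687/(-414 - 189) - 3427 = -14687/(-603) - 3427 = -14687*(-1/603) - 3427 = 14687/603 - 3427 = -2051794/603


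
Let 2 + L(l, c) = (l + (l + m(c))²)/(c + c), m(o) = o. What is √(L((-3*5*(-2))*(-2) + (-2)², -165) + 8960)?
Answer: √317166/6 ≈ 93.863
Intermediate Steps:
L(l, c) = -2 + (l + (c + l)²)/(2*c) (L(l, c) = -2 + (l + (l + c)²)/(c + c) = -2 + (l + (c + l)²)/((2*c)) = -2 + (l + (c + l)²)*(1/(2*c)) = -2 + (l + (c + l)²)/(2*c))
√(L((-3*5*(-2))*(-2) + (-2)², -165) + 8960) = √((½)*(((-3*5*(-2))*(-2) + (-2)²) + (-165 + ((-3*5*(-2))*(-2) + (-2)²))² - 4*(-165))/(-165) + 8960) = √((½)*(-1/165)*((-15*(-2)*(-2) + 4) + (-165 + (-15*(-2)*(-2) + 4))² + 660) + 8960) = √((½)*(-1/165)*((30*(-2) + 4) + (-165 + (30*(-2) + 4))² + 660) + 8960) = √((½)*(-1/165)*((-60 + 4) + (-165 + (-60 + 4))² + 660) + 8960) = √((½)*(-1/165)*(-56 + (-165 - 56)² + 660) + 8960) = √((½)*(-1/165)*(-56 + (-221)² + 660) + 8960) = √((½)*(-1/165)*(-56 + 48841 + 660) + 8960) = √((½)*(-1/165)*49445 + 8960) = √(-899/6 + 8960) = √(52861/6) = √317166/6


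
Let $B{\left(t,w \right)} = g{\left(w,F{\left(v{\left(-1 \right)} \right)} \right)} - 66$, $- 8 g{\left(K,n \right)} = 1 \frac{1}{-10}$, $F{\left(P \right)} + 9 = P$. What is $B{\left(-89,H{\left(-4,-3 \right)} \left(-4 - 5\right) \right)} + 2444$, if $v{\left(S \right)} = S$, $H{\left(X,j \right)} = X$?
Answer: $\frac{190241}{80} \approx 2378.0$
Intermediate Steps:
$F{\left(P \right)} = -9 + P$
$g{\left(K,n \right)} = \frac{1}{80}$ ($g{\left(K,n \right)} = - \frac{1 \frac{1}{-10}}{8} = - \frac{1 \left(- \frac{1}{10}\right)}{8} = \left(- \frac{1}{8}\right) \left(- \frac{1}{10}\right) = \frac{1}{80}$)
$B{\left(t,w \right)} = - \frac{5279}{80}$ ($B{\left(t,w \right)} = \frac{1}{80} - 66 = - \frac{5279}{80}$)
$B{\left(-89,H{\left(-4,-3 \right)} \left(-4 - 5\right) \right)} + 2444 = - \frac{5279}{80} + 2444 = \frac{190241}{80}$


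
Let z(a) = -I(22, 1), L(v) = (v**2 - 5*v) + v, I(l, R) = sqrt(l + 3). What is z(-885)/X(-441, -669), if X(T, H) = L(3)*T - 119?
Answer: -5/1204 ≈ -0.0041528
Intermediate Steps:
I(l, R) = sqrt(3 + l)
L(v) = v**2 - 4*v
X(T, H) = -119 - 3*T (X(T, H) = (3*(-4 + 3))*T - 119 = (3*(-1))*T - 119 = -3*T - 119 = -119 - 3*T)
z(a) = -5 (z(a) = -sqrt(3 + 22) = -sqrt(25) = -1*5 = -5)
z(-885)/X(-441, -669) = -5/(-119 - 3*(-441)) = -5/(-119 + 1323) = -5/1204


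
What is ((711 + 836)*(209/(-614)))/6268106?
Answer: -24871/296047468 ≈ -8.4010e-5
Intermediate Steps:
((711 + 836)*(209/(-614)))/6268106 = (1547*(209*(-1/614)))*(1/6268106) = (1547*(-209/614))*(1/6268106) = -323323/614*1/6268106 = -24871/296047468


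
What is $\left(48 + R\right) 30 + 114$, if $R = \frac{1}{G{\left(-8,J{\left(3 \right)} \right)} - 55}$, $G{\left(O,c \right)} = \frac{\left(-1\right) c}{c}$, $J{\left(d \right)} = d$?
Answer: $\frac{43497}{28} \approx 1553.5$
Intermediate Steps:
$G{\left(O,c \right)} = -1$
$R = - \frac{1}{56}$ ($R = \frac{1}{-1 - 55} = \frac{1}{-56} = - \frac{1}{56} \approx -0.017857$)
$\left(48 + R\right) 30 + 114 = \left(48 - \frac{1}{56}\right) 30 + 114 = \frac{2687}{56} \cdot 30 + 114 = \frac{40305}{28} + 114 = \frac{43497}{28}$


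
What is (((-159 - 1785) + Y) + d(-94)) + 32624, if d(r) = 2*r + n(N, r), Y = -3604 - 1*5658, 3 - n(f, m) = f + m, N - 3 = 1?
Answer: 21323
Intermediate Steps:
N = 4 (N = 3 + 1 = 4)
n(f, m) = 3 - f - m (n(f, m) = 3 - (f + m) = 3 + (-f - m) = 3 - f - m)
Y = -9262 (Y = -3604 - 5658 = -9262)
d(r) = -1 + r (d(r) = 2*r + (3 - 1*4 - r) = 2*r + (3 - 4 - r) = 2*r + (-1 - r) = -1 + r)
(((-159 - 1785) + Y) + d(-94)) + 32624 = (((-159 - 1785) - 9262) + (-1 - 94)) + 32624 = ((-1944 - 9262) - 95) + 32624 = (-11206 - 95) + 32624 = -11301 + 32624 = 21323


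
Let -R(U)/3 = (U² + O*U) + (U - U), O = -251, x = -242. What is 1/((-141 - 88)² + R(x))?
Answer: -1/305477 ≈ -3.2736e-6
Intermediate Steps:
R(U) = -3*U² + 753*U (R(U) = -3*((U² - 251*U) + (U - U)) = -3*((U² - 251*U) + 0) = -3*(U² - 251*U) = -3*U² + 753*U)
1/((-141 - 88)² + R(x)) = 1/((-141 - 88)² + 3*(-242)*(251 - 1*(-242))) = 1/((-229)² + 3*(-242)*(251 + 242)) = 1/(52441 + 3*(-242)*493) = 1/(52441 - 357918) = 1/(-305477) = -1/305477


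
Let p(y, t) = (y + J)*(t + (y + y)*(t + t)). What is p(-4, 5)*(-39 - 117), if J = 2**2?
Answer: 0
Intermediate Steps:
J = 4
p(y, t) = (4 + y)*(t + 4*t*y) (p(y, t) = (y + 4)*(t + (y + y)*(t + t)) = (4 + y)*(t + (2*y)*(2*t)) = (4 + y)*(t + 4*t*y))
p(-4, 5)*(-39 - 117) = (5*(4 + 4*(-4)**2 + 17*(-4)))*(-39 - 117) = (5*(4 + 4*16 - 68))*(-156) = (5*(4 + 64 - 68))*(-156) = (5*0)*(-156) = 0*(-156) = 0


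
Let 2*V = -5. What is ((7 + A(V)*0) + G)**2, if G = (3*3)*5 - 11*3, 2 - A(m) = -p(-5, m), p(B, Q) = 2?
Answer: 361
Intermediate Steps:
V = -5/2 (V = (1/2)*(-5) = -5/2 ≈ -2.5000)
A(m) = 4 (A(m) = 2 - (-1)*2 = 2 - 1*(-2) = 2 + 2 = 4)
G = 12 (G = 9*5 - 33 = 45 - 33 = 12)
((7 + A(V)*0) + G)**2 = ((7 + 4*0) + 12)**2 = ((7 + 0) + 12)**2 = (7 + 12)**2 = 19**2 = 361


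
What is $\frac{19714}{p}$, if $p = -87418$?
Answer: $- \frac{9857}{43709} \approx -0.22551$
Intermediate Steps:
$\frac{19714}{p} = \frac{19714}{-87418} = 19714 \left(- \frac{1}{87418}\right) = - \frac{9857}{43709}$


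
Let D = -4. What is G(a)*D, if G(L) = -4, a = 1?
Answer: 16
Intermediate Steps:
G(a)*D = -4*(-4) = 16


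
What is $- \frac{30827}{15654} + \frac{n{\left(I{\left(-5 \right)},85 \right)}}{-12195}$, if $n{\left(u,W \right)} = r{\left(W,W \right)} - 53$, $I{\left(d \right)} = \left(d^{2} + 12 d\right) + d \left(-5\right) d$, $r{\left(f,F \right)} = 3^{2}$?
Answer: $- \frac{125082163}{63633510} \approx -1.9657$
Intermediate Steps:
$r{\left(f,F \right)} = 9$
$I{\left(d \right)} = - 4 d^{2} + 12 d$ ($I{\left(d \right)} = \left(d^{2} + 12 d\right) + - 5 d d = \left(d^{2} + 12 d\right) - 5 d^{2} = - 4 d^{2} + 12 d$)
$n{\left(u,W \right)} = -44$ ($n{\left(u,W \right)} = 9 - 53 = -44$)
$- \frac{30827}{15654} + \frac{n{\left(I{\left(-5 \right)},85 \right)}}{-12195} = - \frac{30827}{15654} - \frac{44}{-12195} = \left(-30827\right) \frac{1}{15654} - - \frac{44}{12195} = - \frac{30827}{15654} + \frac{44}{12195} = - \frac{125082163}{63633510}$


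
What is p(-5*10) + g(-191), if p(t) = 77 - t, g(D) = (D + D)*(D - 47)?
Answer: 91043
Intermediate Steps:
g(D) = 2*D*(-47 + D) (g(D) = (2*D)*(-47 + D) = 2*D*(-47 + D))
p(-5*10) + g(-191) = (77 - (-5)*10) + 2*(-191)*(-47 - 191) = (77 - 1*(-50)) + 2*(-191)*(-238) = (77 + 50) + 90916 = 127 + 90916 = 91043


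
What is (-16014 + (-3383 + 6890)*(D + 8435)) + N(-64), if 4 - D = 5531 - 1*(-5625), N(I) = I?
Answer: -9544597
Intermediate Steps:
D = -11152 (D = 4 - (5531 - 1*(-5625)) = 4 - (5531 + 5625) = 4 - 1*11156 = 4 - 11156 = -11152)
(-16014 + (-3383 + 6890)*(D + 8435)) + N(-64) = (-16014 + (-3383 + 6890)*(-11152 + 8435)) - 64 = (-16014 + 3507*(-2717)) - 64 = (-16014 - 9528519) - 64 = -9544533 - 64 = -9544597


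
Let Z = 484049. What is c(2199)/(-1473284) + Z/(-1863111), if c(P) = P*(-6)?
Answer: -344279880191/1372445813262 ≈ -0.25085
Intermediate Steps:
c(P) = -6*P
c(2199)/(-1473284) + Z/(-1863111) = -6*2199/(-1473284) + 484049/(-1863111) = -13194*(-1/1473284) + 484049*(-1/1863111) = 6597/736642 - 484049/1863111 = -344279880191/1372445813262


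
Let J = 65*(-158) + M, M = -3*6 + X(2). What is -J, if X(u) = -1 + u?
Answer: 10287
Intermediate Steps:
M = -17 (M = -3*6 + (-1 + 2) = -18 + 1 = -17)
J = -10287 (J = 65*(-158) - 17 = -10270 - 17 = -10287)
-J = -1*(-10287) = 10287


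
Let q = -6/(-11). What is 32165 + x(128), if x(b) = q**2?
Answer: 3892001/121 ≈ 32165.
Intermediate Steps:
q = 6/11 (q = -6*(-1/11) = 6/11 ≈ 0.54545)
x(b) = 36/121 (x(b) = (6/11)**2 = 36/121)
32165 + x(128) = 32165 + 36/121 = 3892001/121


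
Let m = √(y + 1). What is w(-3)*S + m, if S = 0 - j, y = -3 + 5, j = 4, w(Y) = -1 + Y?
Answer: 16 + √3 ≈ 17.732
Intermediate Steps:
y = 2
S = -4 (S = 0 - 1*4 = 0 - 4 = -4)
m = √3 (m = √(2 + 1) = √3 ≈ 1.7320)
w(-3)*S + m = (-1 - 3)*(-4) + √3 = -4*(-4) + √3 = 16 + √3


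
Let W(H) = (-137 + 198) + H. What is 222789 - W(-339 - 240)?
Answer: 223307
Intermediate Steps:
W(H) = 61 + H
222789 - W(-339 - 240) = 222789 - (61 + (-339 - 240)) = 222789 - (61 - 579) = 222789 - 1*(-518) = 222789 + 518 = 223307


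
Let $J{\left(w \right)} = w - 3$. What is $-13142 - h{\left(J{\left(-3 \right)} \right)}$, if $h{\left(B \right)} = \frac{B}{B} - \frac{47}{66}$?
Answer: $- \frac{867391}{66} \approx -13142.0$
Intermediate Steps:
$J{\left(w \right)} = -3 + w$ ($J{\left(w \right)} = w - 3 = -3 + w$)
$h{\left(B \right)} = \frac{19}{66}$ ($h{\left(B \right)} = 1 - \frac{47}{66} = \frac{19}{66}$)
$-13142 - h{\left(J{\left(-3 \right)} \right)} = -13142 - \frac{19}{66} = - \frac{867391}{66}$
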